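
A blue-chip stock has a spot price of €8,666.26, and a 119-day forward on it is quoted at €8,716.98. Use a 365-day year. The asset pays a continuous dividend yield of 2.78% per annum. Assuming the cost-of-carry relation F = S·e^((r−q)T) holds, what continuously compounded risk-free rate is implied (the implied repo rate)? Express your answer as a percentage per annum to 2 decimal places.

4.57%

From F = S·e^((r−q)T): (r − q) = ln(F/S)/T
ln(8716.98/8666.26) = ln(1.005853) = 0.005836
(r − q) = 0.005836 / (119/365) = 0.017900
r = ln(F/S)/T + q = 0.017900 + 0.0278 = 0.045700
r = 4.57%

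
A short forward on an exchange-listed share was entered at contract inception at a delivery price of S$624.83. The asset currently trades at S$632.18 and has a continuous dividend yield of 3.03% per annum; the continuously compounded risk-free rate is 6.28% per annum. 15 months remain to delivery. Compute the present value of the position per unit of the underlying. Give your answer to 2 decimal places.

-S$31.03

Current fair forward for the remaining 15 months: F = S·e^((r − q)·T), (r − q) = 0.0628 − 0.0303 = 0.0325
F = 632.18 · e^(0.0325 × 15/12) = 632.18 × 1.041461 = 658.3908
Value of long forward = (F − K)·e^(−rT) = (658.3908 − 624.83) · e^(−0.0628·15/12)
= 33.5608 × 0.924502 = 31.03
Short position value = −(long value) = -S$31.03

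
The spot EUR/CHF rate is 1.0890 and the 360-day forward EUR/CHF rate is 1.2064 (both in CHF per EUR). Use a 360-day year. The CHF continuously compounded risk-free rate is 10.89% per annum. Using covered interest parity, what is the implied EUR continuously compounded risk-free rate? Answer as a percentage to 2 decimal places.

0.65%

F = S·e^((r_CHF − r_EUR)T) ⇒ r_EUR = r_CHF − ln(F/S)/T
ln(1.2064/1.0890) = 0.102381; /(360/360) = 0.102381
r_EUR = 0.1089 − 0.102381 = 0.006519
r_EUR = 0.65%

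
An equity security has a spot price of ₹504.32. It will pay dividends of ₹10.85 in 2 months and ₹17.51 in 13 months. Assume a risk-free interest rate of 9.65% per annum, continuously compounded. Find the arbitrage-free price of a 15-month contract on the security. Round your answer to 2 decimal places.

PV(dividends) I = 10.85·e^(−0.0965·2/12) + 17.51·e^(−0.0965·13/12)
I = 10.6769 + 15.7719 = 26.4488
F = (S − I)·e^(rT) = (504.32 − 26.4488) · e^(0.0965·15/12)
= 477.8712 · e^0.120625 = 477.8712 × 1.128202 = ₹539.14

₹539.14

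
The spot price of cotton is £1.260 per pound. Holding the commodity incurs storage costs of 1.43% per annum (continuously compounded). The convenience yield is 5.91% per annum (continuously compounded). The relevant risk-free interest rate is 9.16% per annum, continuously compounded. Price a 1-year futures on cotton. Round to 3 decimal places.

£1.320 per pound

Net carry = r + u − y = 0.0916 + 0.0143 − 0.0591 = 0.0468
F = S·e^((r+u−y)T) = 1.260 · e^(0.0468 × 12/12) = 1.260 · e^0.046800
= 1.260 × 1.047912 = £1.320 per pound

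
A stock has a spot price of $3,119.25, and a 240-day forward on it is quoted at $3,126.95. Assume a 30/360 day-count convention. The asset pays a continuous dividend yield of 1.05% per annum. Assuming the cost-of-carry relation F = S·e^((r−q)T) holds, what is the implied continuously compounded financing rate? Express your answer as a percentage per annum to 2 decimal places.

1.42%

From F = S·e^((r−q)T): (r − q) = ln(F/S)/T
ln(3126.95/3119.25) = ln(1.002469) = 0.002466
(r − q) = 0.002466 / (240/360) = 0.003699
r = ln(F/S)/T + q = 0.003699 + 0.0105 = 0.014199
r = 1.42%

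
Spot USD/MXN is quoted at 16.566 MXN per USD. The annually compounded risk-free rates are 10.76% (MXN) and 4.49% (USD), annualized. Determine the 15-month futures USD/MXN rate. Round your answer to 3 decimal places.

17.818

By covered interest parity, F = S · (1+r_MXN)^T / (1+r_USD)^T
= 16.566 × 1.136263 / 1.056437 = 16.566 × 1.075562
F = 17.818 MXN per USD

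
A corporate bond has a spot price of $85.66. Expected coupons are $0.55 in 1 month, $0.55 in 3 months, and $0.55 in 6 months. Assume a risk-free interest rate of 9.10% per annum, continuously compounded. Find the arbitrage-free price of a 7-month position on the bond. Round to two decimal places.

PV(coupons) I = 0.55·e^(−0.0910·1/12) + 0.55·e^(−0.0910·3/12) + 0.55·e^(−0.0910·6/12)
I = 0.5458 + 0.5376 + 0.5255 = 1.6089
F = (S − I)·e^(rT) = (85.66 − 1.6089) · e^(0.0910·7/12)
= 84.0511 · e^0.053083 = 84.0511 × 1.054517 = $88.63

$88.63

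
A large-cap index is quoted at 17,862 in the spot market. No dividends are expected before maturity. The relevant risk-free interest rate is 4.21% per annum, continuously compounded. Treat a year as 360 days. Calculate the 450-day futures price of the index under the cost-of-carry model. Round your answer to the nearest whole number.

F = S·e^(rT) = 17862 · e^(0.0421 × 450/360)
= 17862 · e^0.052625 = 17862 × 1.054034
F = 18,827

18,827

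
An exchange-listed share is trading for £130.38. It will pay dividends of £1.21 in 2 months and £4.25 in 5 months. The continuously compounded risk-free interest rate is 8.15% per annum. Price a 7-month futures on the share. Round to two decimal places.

£131.17

PV(dividends) I = 1.21·e^(−0.0815·2/12) + 4.25·e^(−0.0815·5/12)
I = 1.1937 + 4.1081 = 5.3018
F = (S − I)·e^(rT) = (130.38 − 5.3018) · e^(0.0815·7/12)
= 125.0782 · e^0.047542 = 125.0782 × 1.048690 = £131.17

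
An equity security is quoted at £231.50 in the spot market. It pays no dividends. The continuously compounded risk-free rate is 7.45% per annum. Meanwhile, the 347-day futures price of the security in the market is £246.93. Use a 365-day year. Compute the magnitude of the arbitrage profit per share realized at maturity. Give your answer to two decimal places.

£1.56 per share

Fair futures: F* = S·e^(carry·T), with carry = r = 0.0745
F* = 231.50 · e^(0.0745 × 347/365) = 231.50 · e^0.070826 = 231.50 × 1.073394 = £248.4907
Market £246.93 < fair £248.4907: forward underpriced → reverse cash-and-carry (short spot, go long the forward).
At maturity, profit = |F_mkt − F*| = |246.93 − 248.4907| = £1.56 per share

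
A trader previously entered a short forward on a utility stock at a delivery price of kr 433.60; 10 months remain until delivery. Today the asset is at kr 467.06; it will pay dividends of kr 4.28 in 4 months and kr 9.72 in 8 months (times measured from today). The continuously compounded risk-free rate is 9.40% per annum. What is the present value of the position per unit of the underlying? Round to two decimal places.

PV(remaining dividends) I = 4.28·e^(−0.0940·4/12) + 9.72·e^(−0.0940·8/12) = 13.2775
Current forward F = (S − I)·e^(rT) = (467.06 − 13.2775)·e^(0.0940·10/12) = 453.7825 × 1.081483 = 490.7581
Value (long) = (F − K)·e^(−rT) = (490.7581 − 433.60) × 0.924656 = 52.8516
Short position value = −(long value) = -kr 52.85

-kr 52.85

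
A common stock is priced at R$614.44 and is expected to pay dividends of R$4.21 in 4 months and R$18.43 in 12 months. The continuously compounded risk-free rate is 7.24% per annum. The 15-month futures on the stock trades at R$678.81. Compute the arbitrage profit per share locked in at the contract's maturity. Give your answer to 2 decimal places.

R$29.43 per share

PV(dividends) I = 4.21·e^(−0.0724·4/12) + 18.43·e^(−0.0724·12/12) = 21.2524
Fair futures F* = (S − I)·e^(rT) = (614.44 − 21.2524)·e^0.090500 = 593.1876 × 1.094722 = 649.3755
Market R$678.81 > fair 649.3755: forward overpriced → cash-and-carry (borrow at r, buy the stock and collect the dividends, short the forward).
Profit at T = |F_mkt − F*| = |678.81 − 649.3755| = R$29.43 per share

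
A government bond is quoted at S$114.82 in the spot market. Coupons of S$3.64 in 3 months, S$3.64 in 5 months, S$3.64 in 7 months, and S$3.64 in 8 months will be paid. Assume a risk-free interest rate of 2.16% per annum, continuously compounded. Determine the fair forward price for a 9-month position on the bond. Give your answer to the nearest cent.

PV(coupons) I = 3.64·e^(−0.0216·3/12) + 3.64·e^(−0.0216·5/12) + 3.64·e^(−0.0216·7/12) + 3.64·e^(−0.0216·8/12)
I = 3.6204 + 3.6074 + 3.5944 + 3.5880 = 14.4102
F = (S − I)·e^(rT) = (114.82 − 14.4102) · e^(0.0216·9/12)
= 100.4098 · e^0.016200 = 100.4098 × 1.016332 = S$102.05

S$102.05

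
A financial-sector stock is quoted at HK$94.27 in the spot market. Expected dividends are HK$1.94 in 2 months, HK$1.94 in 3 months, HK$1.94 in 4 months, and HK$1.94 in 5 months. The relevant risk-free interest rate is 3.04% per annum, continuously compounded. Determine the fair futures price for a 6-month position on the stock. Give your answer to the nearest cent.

PV(dividends) I = 1.94·e^(−0.0304·2/12) + 1.94·e^(−0.0304·3/12) + 1.94·e^(−0.0304·4/12) + 1.94·e^(−0.0304·5/12)
I = 1.9302 + 1.9253 + 1.9204 + 1.9156 = 7.6915
F = (S − I)·e^(rT) = (94.27 − 7.6915) · e^(0.0304·6/12)
= 86.5785 · e^0.015200 = 86.5785 × 1.015316 = HK$87.90

HK$87.90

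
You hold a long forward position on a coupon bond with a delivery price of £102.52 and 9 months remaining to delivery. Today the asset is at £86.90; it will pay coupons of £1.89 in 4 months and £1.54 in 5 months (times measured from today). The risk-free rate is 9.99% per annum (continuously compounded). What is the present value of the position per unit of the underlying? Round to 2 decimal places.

PV(remaining coupons) I = 1.89·e^(−0.0999·4/12) + 1.54·e^(−0.0999·5/12) = 3.3053
Current forward F = (S − I)·e^(rT) = (86.90 − 3.3053)·e^(0.0999·9/12) = 83.5947 × 1.077803 = 90.0986
Value (long) = (F − K)·e^(−rT) = (90.0986 − 102.52) × 0.927813 = -11.5247
Value = -£11.52

-£11.52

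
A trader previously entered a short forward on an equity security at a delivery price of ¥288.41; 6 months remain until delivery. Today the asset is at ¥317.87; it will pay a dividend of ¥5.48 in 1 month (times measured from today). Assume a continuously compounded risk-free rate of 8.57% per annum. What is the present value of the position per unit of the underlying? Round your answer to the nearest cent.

-¥36.12

PV(remaining dividends) I = 5.48·e^(−0.0857·1/12) = 5.4410
Current forward F = (S − I)·e^(rT) = (317.87 − 5.4410)·e^(0.0857·6/12) = 312.4290 × 1.043781 = 326.1075
Value (long) = (F − K)·e^(−rT) = (326.1075 − 288.41) × 0.958055 = 36.1163
Short position value = −(long value) = -¥36.12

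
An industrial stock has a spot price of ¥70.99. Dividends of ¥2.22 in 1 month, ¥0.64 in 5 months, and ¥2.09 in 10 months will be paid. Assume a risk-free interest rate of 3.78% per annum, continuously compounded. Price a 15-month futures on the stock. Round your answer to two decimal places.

¥69.32

PV(dividends) I = 2.22·e^(−0.0378·1/12) + 0.64·e^(−0.0378·5/12) + 2.09·e^(−0.0378·10/12)
I = 2.2130 + 0.6300 + 2.0252 = 4.8682
F = (S − I)·e^(rT) = (70.99 − 4.8682) · e^(0.0378·15/12)
= 66.1218 · e^0.047250 = 66.1218 × 1.048384 = ¥69.32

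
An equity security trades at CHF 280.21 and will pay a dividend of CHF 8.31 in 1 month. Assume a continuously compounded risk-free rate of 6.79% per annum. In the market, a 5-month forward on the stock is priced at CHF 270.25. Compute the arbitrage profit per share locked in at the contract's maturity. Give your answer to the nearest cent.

PV(dividends) I = 8.31·e^(−0.0679·1/12) = 8.2631
Fair forward F* = (S − I)·e^(rT) = (280.21 − 8.2631)·e^0.028292 = 271.9469 × 1.028696 = 279.7507
Market CHF 270.25 < fair 279.7507: forward underpriced → reverse cash-and-carry (short the stock, invest proceeds at r, pay the dividends, go long the forward).
Profit at T = |F_mkt − F*| = |270.25 − 279.7507| = CHF 9.50 per share

CHF 9.50 per share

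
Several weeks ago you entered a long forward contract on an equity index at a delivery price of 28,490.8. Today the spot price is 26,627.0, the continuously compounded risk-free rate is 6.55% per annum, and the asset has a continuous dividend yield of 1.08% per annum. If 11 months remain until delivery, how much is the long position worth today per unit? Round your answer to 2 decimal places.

-465.81

Current fair forward for the remaining 11 months: F = S·e^((r − q)·T), (r − q) = 0.0655 − 0.0108 = 0.0547
F = 26627.0 · e^(0.0547 × 11/12) = 26627.0 × 1.05142004 = 27996.1614
Value of long forward = (F − K)·e^(−rT) = (27996.1614 − 28490.8) · e^(−0.0655·11/12)
= -494.6386 × 0.94172529 = -465.81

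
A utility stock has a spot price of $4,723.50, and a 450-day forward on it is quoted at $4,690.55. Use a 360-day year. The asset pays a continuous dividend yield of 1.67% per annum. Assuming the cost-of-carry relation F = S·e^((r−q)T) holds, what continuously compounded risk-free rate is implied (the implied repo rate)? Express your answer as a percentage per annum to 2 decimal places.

From F = S·e^((r−q)T): (r − q) = ln(F/S)/T
ln(4690.55/4723.50) = ln(0.993024) = -0.007000
(r − q) = -0.007000 / (450/360) = -0.005600
r = ln(F/S)/T + q = -0.005600 + 0.0167 = 0.011100
r = 1.11%

1.11%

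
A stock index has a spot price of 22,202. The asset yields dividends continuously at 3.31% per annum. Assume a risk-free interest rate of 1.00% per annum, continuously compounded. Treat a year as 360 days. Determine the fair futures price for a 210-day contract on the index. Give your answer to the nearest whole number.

F = S·e^((r − q)T) = 22202 · e^((0.0100 − 0.0331) × 210/360)
= 22202 · e^-0.013475 = 22202 × 0.986615
F = 21,905

21,905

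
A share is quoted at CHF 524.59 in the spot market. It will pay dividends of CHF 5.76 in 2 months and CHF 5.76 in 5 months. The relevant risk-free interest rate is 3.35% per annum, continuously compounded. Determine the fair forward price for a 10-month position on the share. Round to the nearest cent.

PV(dividends) I = 5.76·e^(−0.0335·2/12) + 5.76·e^(−0.0335·5/12)
I = 5.7279 + 5.6802 = 11.4081
F = (S − I)·e^(rT) = (524.59 − 11.4081) · e^(0.0335·10/12)
= 513.1819 · e^0.027917 = 513.1819 × 1.028310 = CHF 527.71

CHF 527.71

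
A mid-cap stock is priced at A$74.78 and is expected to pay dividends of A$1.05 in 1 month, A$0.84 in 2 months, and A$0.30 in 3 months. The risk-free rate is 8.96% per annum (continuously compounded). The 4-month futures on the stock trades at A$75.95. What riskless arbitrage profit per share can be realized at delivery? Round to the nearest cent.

A$1.13 per share

PV(dividends) I = 1.05·e^(−0.0896·1/12) + 0.84·e^(−0.0896·2/12) + 0.30·e^(−0.0896·3/12) = 2.1631
Fair futures F* = (S − I)·e^(rT) = (74.78 − 2.1631)·e^0.029867 = 72.6169 × 1.030317 = 74.8184
Market A$75.95 > fair 74.8184: forward overpriced → cash-and-carry (borrow at r, buy the stock and collect the dividends, short the forward).
Profit at T = |F_mkt − F*| = |75.95 − 74.8184| = A$1.13 per share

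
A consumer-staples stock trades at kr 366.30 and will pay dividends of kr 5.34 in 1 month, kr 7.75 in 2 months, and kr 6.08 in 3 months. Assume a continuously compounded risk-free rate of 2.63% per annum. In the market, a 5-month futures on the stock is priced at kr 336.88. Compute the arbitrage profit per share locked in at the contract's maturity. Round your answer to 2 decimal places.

kr 14.16 per share

PV(dividends) I = 5.34·e^(−0.0263·1/12) + 7.75·e^(−0.0263·2/12) + 6.08·e^(−0.0263·3/12) = 19.0846
Fair futures F* = (S − I)·e^(rT) = (366.30 − 19.0846)·e^0.010958 = 347.2154 × 1.011018 = 351.0410
Market kr 336.88 < fair 351.0410: forward underpriced → reverse cash-and-carry (short the stock, invest proceeds at r, pay the dividends, go long the forward).
Profit at T = |F_mkt − F*| = |336.88 − 351.0410| = kr 14.16 per share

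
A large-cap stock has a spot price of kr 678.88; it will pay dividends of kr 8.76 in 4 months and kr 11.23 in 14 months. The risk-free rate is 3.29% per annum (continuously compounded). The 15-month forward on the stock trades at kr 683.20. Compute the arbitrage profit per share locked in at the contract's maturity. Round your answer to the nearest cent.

kr 3.89 per share

PV(dividends) I = 8.76·e^(−0.0329·4/12) + 11.23·e^(−0.0329·14/12) = 19.4716
Fair forward F* = (S − I)·e^(rT) = (678.88 − 19.4716)·e^0.041125 = 659.4084 × 1.041982 = 687.0917
Market kr 683.20 < fair 687.0917: forward underpriced → reverse cash-and-carry (short the stock, invest proceeds at r, pay the dividends, go long the forward).
Profit at T = |F_mkt − F*| = |683.20 − 687.0917| = kr 3.89 per share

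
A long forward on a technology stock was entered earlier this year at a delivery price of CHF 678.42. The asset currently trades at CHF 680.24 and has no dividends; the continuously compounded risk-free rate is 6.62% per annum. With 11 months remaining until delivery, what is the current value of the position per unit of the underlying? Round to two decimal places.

Current fair forward for the remaining 11 months: F = S·e^(r·T), r = 0.0662
F = 680.24 · e^(0.0662 × 11/12) = 680.24 × 1.062562 = 722.7972
Value of long forward = (F − K)·e^(−rT) = (722.7972 − 678.42) · e^(−0.0662·11/12)
= 44.3772 × 0.941121 = 41.76

CHF 41.76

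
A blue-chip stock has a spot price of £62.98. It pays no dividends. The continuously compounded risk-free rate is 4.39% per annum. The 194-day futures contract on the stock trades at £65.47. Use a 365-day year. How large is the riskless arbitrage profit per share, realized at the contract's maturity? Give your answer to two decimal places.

Fair futures: F* = S·e^(carry·T), with carry = r = 0.0439
F* = 62.98 · e^(0.0439 × 194/365) = 62.98 · e^0.023333 = 62.98 × 1.023607 = £64.4668
Market £65.47 > fair £64.4668: forward overpriced → cash-and-carry (buy spot, short the forward).
At maturity, profit = |F_mkt − F*| = |65.47 − 64.4668| = £1.00 per share

£1.00 per share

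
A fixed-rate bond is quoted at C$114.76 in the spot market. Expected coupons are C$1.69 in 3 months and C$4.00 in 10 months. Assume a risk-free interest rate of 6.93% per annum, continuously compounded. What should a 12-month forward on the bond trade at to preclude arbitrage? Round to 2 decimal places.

C$117.17

PV(coupons) I = 1.69·e^(−0.0693·3/12) + 4.00·e^(−0.0693·10/12)
I = 1.6610 + 3.7755 = 5.4365
F = (S − I)·e^(rT) = (114.76 − 5.4365) · e^(0.0693·12/12)
= 109.3235 · e^0.069300 = 109.3235 × 1.071758 = C$117.17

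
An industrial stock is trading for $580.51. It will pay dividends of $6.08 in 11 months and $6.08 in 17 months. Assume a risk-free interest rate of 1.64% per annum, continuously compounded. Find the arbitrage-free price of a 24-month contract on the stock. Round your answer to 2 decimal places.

$587.54

PV(dividends) I = 6.08·e^(−0.0164·11/12) + 6.08·e^(−0.0164·17/12)
I = 5.9893 + 5.9404 = 11.9297
F = (S − I)·e^(rT) = (580.51 − 11.9297) · e^(0.0164·24/12)
= 568.5803 · e^0.032800 = 568.5803 × 1.033344 = $587.54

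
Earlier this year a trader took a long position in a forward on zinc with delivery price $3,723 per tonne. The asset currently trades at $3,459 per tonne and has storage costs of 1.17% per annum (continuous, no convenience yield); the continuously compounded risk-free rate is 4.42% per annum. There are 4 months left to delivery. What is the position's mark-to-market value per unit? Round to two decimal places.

-$196.03 per tonne

Current fair forward for the remaining 4 months: F = S·e^((r + u)·T), (r + u) = 0.0442 + 0.0117 = 0.0559
F = 3459 · e^(0.0559 × 4/12) = 3459 × 1.01880802 = 3524.0569
Value of long forward = (F − K)·e^(−rT) = (3524.0569 − 3723) · e^(−0.0442·4/12)
= -198.9431 × 0.98537467 = -196.03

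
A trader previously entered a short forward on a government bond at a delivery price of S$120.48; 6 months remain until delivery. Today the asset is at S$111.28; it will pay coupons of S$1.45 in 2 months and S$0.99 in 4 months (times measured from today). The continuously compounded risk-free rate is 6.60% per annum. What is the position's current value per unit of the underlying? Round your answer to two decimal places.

PV(remaining coupons) I = 1.45·e^(−0.0660·2/12) + 0.99·e^(−0.0660·4/12) = 2.4026
Current forward F = (S − I)·e^(rT) = (111.28 − 2.4026)·e^(0.0660·6/12) = 108.8774 × 1.033551 = 112.5303
Value (long) = (F − K)·e^(−rT) = (112.5303 − 120.48) × 0.967539 = -7.6916
Short position value = −(long value) = S$7.69

S$7.69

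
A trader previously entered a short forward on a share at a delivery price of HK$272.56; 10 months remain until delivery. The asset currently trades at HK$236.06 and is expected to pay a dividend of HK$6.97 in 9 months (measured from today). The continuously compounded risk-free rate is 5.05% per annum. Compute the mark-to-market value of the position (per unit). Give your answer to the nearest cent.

HK$31.98

PV(remaining dividends) I = 6.97·e^(−0.0505·9/12) = 6.7109
Current forward F = (S − I)·e^(rT) = (236.06 − 6.7109)·e^(0.0505·10/12) = 229.3491 × 1.042981 = 239.2068
Value (long) = (F − K)·e^(−rT) = (239.2068 − 272.56) × 0.958790 = -31.9787
Short position value = −(long value) = HK$31.98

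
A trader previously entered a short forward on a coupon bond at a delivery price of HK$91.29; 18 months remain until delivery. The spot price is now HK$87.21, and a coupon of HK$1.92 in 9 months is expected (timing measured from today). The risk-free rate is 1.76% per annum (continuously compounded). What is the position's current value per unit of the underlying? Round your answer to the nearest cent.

HK$3.60

PV(remaining coupons) I = 1.92·e^(−0.0176·9/12) = 1.8948
Current forward F = (S − I)·e^(rT) = (87.21 − 1.8948)·e^(0.0176·18/12) = 85.3152 × 1.026752 = 87.5976
Value (long) = (F − K)·e^(−rT) = (87.5976 − 91.29) × 0.973945 = -3.5962
Short position value = −(long value) = HK$3.60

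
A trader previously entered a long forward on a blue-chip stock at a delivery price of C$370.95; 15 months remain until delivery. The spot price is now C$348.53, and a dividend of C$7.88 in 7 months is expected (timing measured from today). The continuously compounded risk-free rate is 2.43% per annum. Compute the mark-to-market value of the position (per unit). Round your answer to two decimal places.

PV(remaining dividends) I = 7.88·e^(−0.0243·7/12) = 7.7691
Current forward F = (S − I)·e^(rT) = (348.53 − 7.7691)·e^(0.0243·15/12) = 340.7609 × 1.030841 = 351.2703
Value (long) = (F − K)·e^(−rT) = (351.2703 − 370.95) × 0.970082 = -19.0909
Value = -C$19.09

-C$19.09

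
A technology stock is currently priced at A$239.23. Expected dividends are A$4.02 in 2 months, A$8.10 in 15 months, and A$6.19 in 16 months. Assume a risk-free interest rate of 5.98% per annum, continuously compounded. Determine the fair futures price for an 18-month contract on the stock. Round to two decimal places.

A$242.85

PV(dividends) I = 4.02·e^(−0.0598·2/12) + 8.10·e^(−0.0598·15/12) + 6.19·e^(−0.0598·16/12)
I = 3.9801 + 7.5166 + 5.7156 = 17.2123
F = (S − I)·e^(rT) = (239.23 − 17.2123) · e^(0.0598·18/12)
= 222.0177 · e^0.089700 = 222.0177 × 1.093846 = A$242.85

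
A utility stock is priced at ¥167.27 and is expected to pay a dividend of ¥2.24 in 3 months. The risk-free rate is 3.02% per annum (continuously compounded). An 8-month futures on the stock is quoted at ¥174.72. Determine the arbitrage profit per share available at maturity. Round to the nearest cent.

¥6.32 per share

PV(dividends) I = 2.24·e^(−0.0302·3/12) = 2.2232
Fair futures F* = (S − I)·e^(rT) = (167.27 − 2.2232)·e^0.020133 = 165.0468 × 1.020337 = 168.4034
Market ¥174.72 > fair 168.4034: forward overpriced → cash-and-carry (borrow at r, buy the stock and collect the dividends, short the forward).
Profit at T = |F_mkt − F*| = |174.72 − 168.4034| = ¥6.32 per share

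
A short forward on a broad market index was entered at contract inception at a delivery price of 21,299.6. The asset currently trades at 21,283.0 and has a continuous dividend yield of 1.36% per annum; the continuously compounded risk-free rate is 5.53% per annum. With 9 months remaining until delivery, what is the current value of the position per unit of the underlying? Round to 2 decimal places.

-632.75

Current fair forward for the remaining 9 months: F = S·e^((r − q)·T), (r − q) = 0.0553 − 0.0136 = 0.0417
F = 21283.0 · e^(0.0417 × 9/12) = 21283.0 × 1.03176920 = 21959.1439
Value of long forward = (F − K)·e^(−rT) = (21959.1439 − 21299.6) · e^(−0.0553·9/12)
= 659.5439 × 0.95937332 = 632.75
Short position value = −(long value) = -632.75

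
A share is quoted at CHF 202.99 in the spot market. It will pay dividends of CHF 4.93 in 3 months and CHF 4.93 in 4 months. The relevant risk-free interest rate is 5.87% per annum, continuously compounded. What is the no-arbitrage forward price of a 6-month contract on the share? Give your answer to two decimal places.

CHF 199.05

PV(dividends) I = 4.93·e^(−0.0587·3/12) + 4.93·e^(−0.0587·4/12)
I = 4.8582 + 4.8345 = 9.6927
F = (S − I)·e^(rT) = (202.99 − 9.6927) · e^(0.0587·6/12)
= 193.2973 · e^0.029350 = 193.2973 × 1.029785 = CHF 199.05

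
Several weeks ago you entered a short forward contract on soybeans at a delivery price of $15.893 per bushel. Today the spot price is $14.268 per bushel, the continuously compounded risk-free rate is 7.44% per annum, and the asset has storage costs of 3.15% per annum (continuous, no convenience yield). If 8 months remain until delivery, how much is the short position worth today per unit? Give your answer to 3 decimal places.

Current fair forward for the remaining 8 months: F = S·e^((r + u)·T), (r + u) = 0.0744 + 0.0315 = 0.1059
F = 14.268 · e^(0.1059 × 8/12) = 14.268 × 1.073152 = 15.3117
Value of long forward = (F − K)·e^(−rT) = (15.3117 − 15.893) · e^(−0.0744·8/12)
= -0.5813 × 0.951610 = -0.553
Short position value = −(long value) = $0.553

$0.553 per bushel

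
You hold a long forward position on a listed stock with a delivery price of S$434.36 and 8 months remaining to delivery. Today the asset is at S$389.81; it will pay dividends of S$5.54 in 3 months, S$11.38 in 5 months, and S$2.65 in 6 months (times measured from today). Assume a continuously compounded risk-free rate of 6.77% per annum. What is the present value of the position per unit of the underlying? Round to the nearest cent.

PV(remaining dividends) I = 5.54·e^(−0.0677·3/12) + 11.38·e^(−0.0677·5/12) + 2.65·e^(−0.0677·6/12) = 19.0723
Current forward F = (S − I)·e^(rT) = (389.81 − 19.0723)·e^(0.0677·8/12) = 370.7377 × 1.046167 = 387.8535
Value (long) = (F − K)·e^(−rT) = (387.8535 − 434.36) × 0.955870 = -44.4542
Value = -S$44.45

-S$44.45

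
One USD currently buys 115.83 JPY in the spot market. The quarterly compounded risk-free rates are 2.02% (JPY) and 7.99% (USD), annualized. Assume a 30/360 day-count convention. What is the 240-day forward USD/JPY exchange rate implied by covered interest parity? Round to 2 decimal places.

111.37

By covered interest parity, F = S · (1+r_JPY/4)^(4T) / (1+r_USD/4)^(4T)
= 115.83 × 1.013523 / 1.054157 = 115.83 × 0.961454
F = 111.37 JPY per USD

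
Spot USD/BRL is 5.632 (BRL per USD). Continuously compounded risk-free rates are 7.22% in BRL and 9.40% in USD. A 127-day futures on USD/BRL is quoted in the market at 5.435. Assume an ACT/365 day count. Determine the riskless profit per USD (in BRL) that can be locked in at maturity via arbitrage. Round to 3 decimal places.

Fair futures: F* = S·e^(carry·T), with carry = (r_BRL − r_USD) = 0.0722 − 0.0940 = -0.0218
F* = 5.632 · e^(-0.0218 × 127/365) = 5.632 · e^-0.007585 = 5.632 × 0.992444 = 5.5894
Market 5.435 < fair 5.5894: forward underpriced → reverse cash-and-carry (short spot, go long the forward).
At maturity, profit = |F_mkt − F*| = |5.435 − 5.5894| = 0.154 per USD (in BRL)

0.154 per USD (in BRL)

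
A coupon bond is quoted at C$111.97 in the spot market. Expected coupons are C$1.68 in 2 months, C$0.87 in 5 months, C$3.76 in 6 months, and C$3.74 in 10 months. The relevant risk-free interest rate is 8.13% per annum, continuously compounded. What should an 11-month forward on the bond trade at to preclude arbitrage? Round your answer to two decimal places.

C$110.29

PV(coupons) I = 1.68·e^(−0.0813·2/12) + 0.87·e^(−0.0813·5/12) + 3.76·e^(−0.0813·6/12) + 3.74·e^(−0.0813·10/12)
I = 1.6574 + 0.8410 + 3.6102 + 3.4950 = 9.6036
F = (S − I)·e^(rT) = (111.97 − 9.6036) · e^(0.0813·11/12)
= 102.3664 · e^0.074525 = 102.3664 × 1.077372 = C$110.29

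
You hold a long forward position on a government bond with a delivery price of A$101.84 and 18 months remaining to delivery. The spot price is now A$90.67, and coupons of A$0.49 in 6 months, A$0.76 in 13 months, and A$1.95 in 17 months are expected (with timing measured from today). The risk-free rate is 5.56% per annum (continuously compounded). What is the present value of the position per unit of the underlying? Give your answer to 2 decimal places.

PV(remaining coupons) I = 0.49·e^(−0.0556·6/12) + 0.76·e^(−0.0556·13/12) + 1.95·e^(−0.0556·17/12) = 2.9944
Current forward F = (S − I)·e^(rT) = (90.67 − 2.9944)·e^(0.0556·18/12) = 87.6756 × 1.086977 = 95.3014
Value (long) = (F − K)·e^(−rT) = (95.3014 − 101.84) × 0.919983 = -6.0154
Value = -A$6.02

-A$6.02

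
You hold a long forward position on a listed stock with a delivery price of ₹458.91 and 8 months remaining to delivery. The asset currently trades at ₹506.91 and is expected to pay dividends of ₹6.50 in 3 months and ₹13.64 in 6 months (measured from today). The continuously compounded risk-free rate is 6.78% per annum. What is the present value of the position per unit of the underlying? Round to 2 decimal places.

PV(remaining dividends) I = 6.50·e^(−0.0678·3/12) + 13.64·e^(−0.0678·6/12) = 19.5761
Current forward F = (S − I)·e^(rT) = (506.91 − 19.5761)·e^(0.0678·8/12) = 487.3339 × 1.046237 = 509.8668
Value (long) = (F − K)·e^(−rT) = (509.8668 − 458.91) × 0.955806 = 48.7048
Value = ₹48.70

₹48.70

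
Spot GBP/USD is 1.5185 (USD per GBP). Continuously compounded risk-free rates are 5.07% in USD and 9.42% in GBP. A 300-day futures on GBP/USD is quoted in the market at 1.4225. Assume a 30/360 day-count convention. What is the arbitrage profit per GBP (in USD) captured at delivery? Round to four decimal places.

0.0419 per GBP (in USD)

Fair futures: F* = S·e^(carry·T), with carry = (r_USD − r_GBP) = 0.0507 − 0.0942 = -0.0435
F* = 1.5185 · e^(-0.0435 × 300/360) = 1.5185 · e^-0.036250 = 1.5185 × 0.964399 = 1.4644
Market 1.4225 < fair 1.4644: forward underpriced → reverse cash-and-carry (short spot, go long the forward).
At maturity, profit = |F_mkt − F*| = |1.4225 − 1.4644| = 0.0419 per GBP (in USD)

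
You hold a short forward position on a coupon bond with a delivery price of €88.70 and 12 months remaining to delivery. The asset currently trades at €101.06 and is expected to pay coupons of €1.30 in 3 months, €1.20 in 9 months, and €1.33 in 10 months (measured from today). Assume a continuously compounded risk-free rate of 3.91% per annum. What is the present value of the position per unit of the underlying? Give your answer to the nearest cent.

-€12.02

PV(remaining coupons) I = 1.30·e^(−0.0391·3/12) + 1.20·e^(−0.0391·9/12) + 1.33·e^(−0.0391·10/12) = 3.7400
Current forward F = (S − I)·e^(rT) = (101.06 − 3.7400)·e^(0.0391·12/12) = 97.3200 × 1.039874 = 101.2005
Value (long) = (F − K)·e^(−rT) = (101.2005 − 88.70) × 0.961655 = 12.0212
Short position value = −(long value) = -€12.02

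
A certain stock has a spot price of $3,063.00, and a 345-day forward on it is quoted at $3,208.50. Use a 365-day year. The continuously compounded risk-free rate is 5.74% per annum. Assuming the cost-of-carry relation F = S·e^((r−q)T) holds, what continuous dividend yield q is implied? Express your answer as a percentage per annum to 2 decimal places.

0.83%

From F = S·e^((r−q)T): (r − q) = ln(F/S)/T
ln(3208.50/3063.00) = ln(1.047502) = 0.046408
(r − q) = 0.046408 / (345/365) = 0.049098
q = r − ln(F/S)/T = 0.0574 − 0.049098 = 0.008302
q = 0.83%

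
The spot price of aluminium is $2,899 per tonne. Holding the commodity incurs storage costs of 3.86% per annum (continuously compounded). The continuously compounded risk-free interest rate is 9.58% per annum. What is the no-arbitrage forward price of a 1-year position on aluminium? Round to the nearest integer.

$3,316 per tonne

Net carry = r + u − y = 0.0958 + 0.0386 − 0.0000 = 0.1344
F = S·e^((r+u−y)T) = 2899 · e^(0.1344 × 1) = 2899 · e^0.134400
= 2899 × 1.143850 = $3,316 per tonne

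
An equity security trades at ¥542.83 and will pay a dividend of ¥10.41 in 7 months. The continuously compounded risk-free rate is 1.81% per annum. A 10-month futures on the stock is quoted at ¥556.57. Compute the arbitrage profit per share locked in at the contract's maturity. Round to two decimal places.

PV(dividends) I = 10.41·e^(−0.0181·7/12) = 10.3007
Fair futures F* = (S − I)·e^(rT) = (542.83 − 10.3007)·e^0.015083 = 532.5293 × 1.015197 = 540.6221
Market ¥556.57 > fair 540.6221: forward overpriced → cash-and-carry (borrow at r, buy the stock and collect the dividends, short the forward).
Profit at T = |F_mkt − F*| = |556.57 − 540.6221| = ¥15.95 per share

¥15.95 per share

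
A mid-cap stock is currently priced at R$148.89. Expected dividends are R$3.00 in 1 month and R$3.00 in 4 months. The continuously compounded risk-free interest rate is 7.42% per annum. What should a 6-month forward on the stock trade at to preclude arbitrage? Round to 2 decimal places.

PV(dividends) I = 3.00·e^(−0.0742·1/12) + 3.00·e^(−0.0742·4/12)
I = 2.9815 + 2.9267 = 5.9082
F = (S − I)·e^(rT) = (148.89 − 5.9082) · e^(0.0742·6/12)
= 142.9818 · e^0.037100 = 142.9818 × 1.037797 = R$148.39

R$148.39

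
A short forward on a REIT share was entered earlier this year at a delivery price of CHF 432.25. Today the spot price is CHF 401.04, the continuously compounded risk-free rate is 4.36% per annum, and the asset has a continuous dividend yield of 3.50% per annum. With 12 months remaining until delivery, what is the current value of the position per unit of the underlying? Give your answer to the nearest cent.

Current fair forward for the remaining 12 months: F = S·e^((r − q)·T), (r − q) = 0.0436 − 0.0350 = 0.0086
F = 401.04 · e^(0.0086 × 12/12) = 401.04 × 1.008637 = 404.5038
Value of long forward = (F − K)·e^(−rT) = (404.5038 − 432.25) · e^(−0.0436·12/12)
= -27.7462 × 0.957337 = -26.56
Short position value = −(long value) = CHF 26.56

CHF 26.56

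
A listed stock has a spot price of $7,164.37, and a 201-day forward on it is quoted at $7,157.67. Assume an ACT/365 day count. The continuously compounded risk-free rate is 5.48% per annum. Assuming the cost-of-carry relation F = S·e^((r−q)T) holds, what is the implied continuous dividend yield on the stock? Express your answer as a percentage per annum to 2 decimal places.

From F = S·e^((r−q)T): (r − q) = ln(F/S)/T
ln(7157.67/7164.37) = ln(0.999065) = -0.000935
(r − q) = -0.000935 / (201/365) = -0.001698
q = r − ln(F/S)/T = 0.0548 + 0.001698 = 0.056498
q = 5.65%

5.65%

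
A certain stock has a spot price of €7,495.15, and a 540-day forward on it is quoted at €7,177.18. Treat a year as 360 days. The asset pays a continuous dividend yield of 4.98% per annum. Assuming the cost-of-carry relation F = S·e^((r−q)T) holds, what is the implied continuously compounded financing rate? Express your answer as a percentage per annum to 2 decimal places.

From F = S·e^((r−q)T): (r − q) = ln(F/S)/T
ln(7177.18/7495.15) = ln(0.957577) = -0.043349
(r − q) = -0.043349 / (540/360) = -0.028899
r = ln(F/S)/T + q = -0.028899 + 0.0498 = 0.020901
r = 2.09%

2.09%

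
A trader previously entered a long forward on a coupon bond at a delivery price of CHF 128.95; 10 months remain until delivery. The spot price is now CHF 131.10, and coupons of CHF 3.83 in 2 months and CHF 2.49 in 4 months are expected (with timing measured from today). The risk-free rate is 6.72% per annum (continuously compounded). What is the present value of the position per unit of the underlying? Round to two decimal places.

CHF 2.95

PV(remaining coupons) I = 3.83·e^(−0.0672·2/12) + 2.49·e^(−0.0672·4/12) = 6.2222
Current forward F = (S − I)·e^(rT) = (131.10 − 6.2222)·e^(0.0672·10/12) = 124.8778 × 1.057598 = 132.0705
Value (long) = (F − K)·e^(−rT) = (132.0705 − 128.95) × 0.945539 = 2.9506
Value = CHF 2.95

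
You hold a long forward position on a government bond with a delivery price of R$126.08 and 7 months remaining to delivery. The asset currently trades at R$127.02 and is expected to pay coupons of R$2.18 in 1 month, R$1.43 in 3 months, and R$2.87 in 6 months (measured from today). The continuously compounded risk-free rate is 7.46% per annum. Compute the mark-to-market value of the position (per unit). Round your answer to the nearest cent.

PV(remaining coupons) I = 2.18·e^(−0.0746·1/12) + 1.43·e^(−0.0746·3/12) + 2.87·e^(−0.0746·6/12) = 6.3350
Current forward F = (S − I)·e^(rT) = (127.02 − 6.3350)·e^(0.0746·7/12) = 120.6850 × 1.044477 = 126.0527
Value (long) = (F − K)·e^(−rT) = (126.0527 − 126.08) × 0.957417 = -0.0261
Value = -R$0.03

-R$0.03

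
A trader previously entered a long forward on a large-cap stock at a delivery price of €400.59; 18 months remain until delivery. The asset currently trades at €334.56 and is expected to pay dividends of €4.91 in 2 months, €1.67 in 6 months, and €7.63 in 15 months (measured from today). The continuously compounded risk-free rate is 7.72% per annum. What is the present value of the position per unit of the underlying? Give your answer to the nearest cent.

-€35.61

PV(remaining dividends) I = 4.91·e^(−0.0772·2/12) + 1.67·e^(−0.0772·6/12) + 7.63·e^(−0.0772·15/12) = 13.3821
Current forward F = (S − I)·e^(rT) = (334.56 − 13.3821)·e^(0.0772·18/12) = 321.1779 × 1.122771 = 360.6092
Value (long) = (F − K)·e^(−rT) = (360.6092 − 400.59) × 0.890653 = -35.6090
Value = -€35.61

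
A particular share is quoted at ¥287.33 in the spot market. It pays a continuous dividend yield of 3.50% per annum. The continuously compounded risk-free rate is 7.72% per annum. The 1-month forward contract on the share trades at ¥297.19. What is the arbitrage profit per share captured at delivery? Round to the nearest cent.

Fair forward: F* = S·e^(carry·T), with carry = (r − q) = 0.0772 − 0.0350 = 0.0422
F* = 287.33 · e^(0.0422 × 1/12) = 287.33 · e^0.003517 = 287.33 × 1.003523 = ¥288.3423
Market ¥297.19 > fair ¥288.3423: forward overpriced → cash-and-carry (buy spot, short the forward).
At maturity, profit = |F_mkt − F*| = |297.19 − 288.3423| = ¥8.85 per share

¥8.85 per share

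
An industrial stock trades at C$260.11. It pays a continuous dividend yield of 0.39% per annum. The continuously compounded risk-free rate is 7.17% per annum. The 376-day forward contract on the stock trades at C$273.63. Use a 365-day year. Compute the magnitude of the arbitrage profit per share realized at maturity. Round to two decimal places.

Fair forward: F* = S·e^(carry·T), with carry = (r − q) = 0.0717 − 0.0039 = 0.0678
F* = 260.11 · e^(0.0678 × 376/365) = 260.11 · e^0.069843 = 260.11 × 1.072340 = C$278.9264
Market C$273.63 < fair C$278.9264: forward underpriced → reverse cash-and-carry (short spot, go long the forward).
At maturity, profit = |F_mkt − F*| = |273.63 − 278.9264| = C$5.30 per share

C$5.30 per share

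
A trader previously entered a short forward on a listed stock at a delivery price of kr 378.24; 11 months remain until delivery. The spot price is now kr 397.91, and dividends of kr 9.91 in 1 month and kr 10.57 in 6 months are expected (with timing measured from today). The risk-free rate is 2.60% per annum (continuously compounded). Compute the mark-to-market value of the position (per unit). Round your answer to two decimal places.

-kr 8.26

PV(remaining dividends) I = 9.91·e^(−0.0260·1/12) + 10.57·e^(−0.0260·6/12) = 20.3220
Current forward F = (S − I)·e^(rT) = (397.91 − 20.3220)·e^(0.0260·11/12) = 377.5880 × 1.024120 = 386.6954
Value (long) = (F − K)·e^(−rT) = (386.6954 − 378.24) × 0.976448 = 8.2563
Short position value = −(long value) = -kr 8.26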